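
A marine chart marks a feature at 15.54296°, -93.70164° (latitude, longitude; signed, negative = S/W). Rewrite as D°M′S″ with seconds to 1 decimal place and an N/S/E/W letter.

15°32′34.7″ N, 93°42′5.9″ W

Lat: whole degrees 15; 32.57760′ → 32′ and 34.656″
Longitude is negative → W; |value| = 93.701640
Longitude: 0.701640 × 60 = 42.09840′ → 42′, remainder × 60 = 5.904″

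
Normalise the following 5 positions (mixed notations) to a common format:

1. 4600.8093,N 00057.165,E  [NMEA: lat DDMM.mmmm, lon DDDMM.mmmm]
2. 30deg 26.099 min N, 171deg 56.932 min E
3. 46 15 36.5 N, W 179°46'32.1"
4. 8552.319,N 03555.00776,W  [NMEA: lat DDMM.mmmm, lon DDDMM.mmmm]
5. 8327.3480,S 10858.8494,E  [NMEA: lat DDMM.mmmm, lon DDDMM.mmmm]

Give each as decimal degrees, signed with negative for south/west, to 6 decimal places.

Point 1:
  φ: degrees = first 2 digits = 46, minutes = 0.8093; 46 + 0.8093/60 = 46.0134883
  N ⇒ keep positive
  λ: split at 3 digits → 000° and 57.165′; 0 + 57.165/60 = 0.9527500
  E → positive
Point 2:
  φ: 30 + 26.099/60 = 30.4349833
  N → positive
  Lon: 171 + 56.932/60 = 171.9488667
  E → positive
Point 3:
  Lat: 46 + 15/60 + 36.5/3600 = 46.2601389
  N → positive
  λ: 179° + 46/60 + 32.1/3600 = 179 + 0.766667 + 0.008917 = 179.7755833
  hemisphere W, so the sign is −
Point 4:
  Latitude: split at 2 digits → 85° and 52.319′; 85 + 52.319/60 = 85.8719833
  N → positive
  λ: degrees = first 3 digits = 35, minutes = 55.00776; 35 + 55.00776/60 = 35.9167960
  W → negative
Point 5:
  Lat: split at 2 digits → 83° and 27.348′; 83 + 27.348/60 = 83.4558000
  S → negative
  λ: degrees = first 3 digits = 108, minutes = 58.8494; 108 + 58.8494/60 = 108.9808233
  E ⇒ keep positive

1. 46.013488, 0.952750
2. 30.434983, 171.948867
3. 46.260139, -179.775583
4. 85.871983, -35.916796
5. -83.455800, 108.980823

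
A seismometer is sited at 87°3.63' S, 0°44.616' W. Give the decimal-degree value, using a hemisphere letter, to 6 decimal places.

Latitude: 3.63′ = 0.060500°; total 87.0605000
Lon: 0 + 44.616/60 = 0.7436000

87.060500° S, 0.743600° W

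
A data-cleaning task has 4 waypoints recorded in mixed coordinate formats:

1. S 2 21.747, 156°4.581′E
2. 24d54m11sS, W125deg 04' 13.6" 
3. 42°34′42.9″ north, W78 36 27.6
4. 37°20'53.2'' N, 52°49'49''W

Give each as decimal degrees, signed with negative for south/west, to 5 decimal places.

1. -2.36245, 156.07635
2. -24.90306, -125.07044
3. 42.57858, -78.60767
4. 37.34811, -52.83028

Point 1:
  Lat: 2 + 21.747/60 = 2.362450
  S → negative
  Lon: 156 + 4.581/60 = 156.076350
  E → positive
Point 2:
  Latitude: 54′ + 11″ = 54.18333′; 24 + 54.18333/60 = 24.903056
  S ⇒ negate
  λ: 125 + 4/60 + 13.6/3600 = 125.070444
  hemisphere W, so the sign is −
Point 3:
  Lat: 42 + 34/60 + 42.9/3600 = 42.578583
  N ⇒ keep positive
  λ: 78 + 36/60 + 27.6/3600 = 78.607667
  W ⇒ negate
Point 4:
  φ: 20′ + 53.2″ = 20.88667′; 37 + 20.88667/60 = 37.348111
  N ⇒ keep positive
  λ: 52 + 49/60 + 49/3600 = 52.830278
  W → negative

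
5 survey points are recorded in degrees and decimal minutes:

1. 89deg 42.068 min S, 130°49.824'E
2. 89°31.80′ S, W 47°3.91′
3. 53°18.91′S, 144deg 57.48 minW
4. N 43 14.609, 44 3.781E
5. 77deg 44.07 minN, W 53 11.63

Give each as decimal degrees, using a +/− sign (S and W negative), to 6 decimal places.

1. -89.701133, 130.830400
2. -89.530000, -47.065167
3. -53.315167, -144.958000
4. 43.243483, 44.063017
5. 77.734500, -53.193833

Point 1:
  φ: 42.068′ = 0.701133°; total 89.7011333
  S → negative
  Longitude: 130 + 49.824/60 = 130.8304000
  E ⇒ keep positive
Point 2:
  Latitude: 89 + 31.8/60 = 89.5300000
  S → negative
  λ: 3.91′ = 0.065167°; total 47.0651667
  W → negative
Point 3:
  Latitude: 53 + 18.91/60 = 53.3151667
  S → negative
  Longitude: 57.48′ = 0.958000°; total 144.9580000
  W → negative
Point 4:
  φ: 43 + 14.609/60 = 43.2434833
  N → positive
  Lon: 44 + 3.781/60 = 44.0630167
  E ⇒ keep positive
Point 5:
  Lat: 77 + 44.07/60 = 77.7345000
  N → positive
  λ: 53 + 11.63/60 = 53.1938333
  hemisphere W, so the sign is −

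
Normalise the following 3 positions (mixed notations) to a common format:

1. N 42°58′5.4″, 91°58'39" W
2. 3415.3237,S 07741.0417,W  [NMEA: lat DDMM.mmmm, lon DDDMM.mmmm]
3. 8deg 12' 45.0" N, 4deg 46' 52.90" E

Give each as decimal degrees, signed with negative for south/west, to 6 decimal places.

1. 42.968167, -91.977500
2. -34.255395, -77.684028
3. 8.212500, 4.781361

Point 1:
  Latitude: 58′ + 5.4″ = 58.09000′; 42 + 58.09000/60 = 42.9681667
  N ⇒ keep positive
  Lon: 91° + 58/60 + 39/3600 = 91 + 0.966667 + 0.010833 = 91.9775000
  W → negative
Point 2:
  φ: split at 2 digits → 34° and 15.3237′; 34 + 15.3237/60 = 34.2553950
  S ⇒ negate
  λ: split at 3 digits → 077° and 41.0417′; 77 + 41.0417/60 = 77.6840283
  W ⇒ negate
Point 3:
  φ: 8 + 12/60 + 45/3600 = 8.2125000
  N → positive
  λ: 4° + 46/60 + 52.9/3600 = 4 + 0.766667 + 0.014694 = 4.7813611
  E ⇒ keep positive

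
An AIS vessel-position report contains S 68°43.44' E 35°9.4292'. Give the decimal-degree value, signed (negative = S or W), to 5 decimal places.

Lat: 68 + 43.44/60 = 68.724000
S ⇒ negate
Longitude: 9.4292′ = 0.157153°; total 35.157153
E → positive

-68.72400, 35.15715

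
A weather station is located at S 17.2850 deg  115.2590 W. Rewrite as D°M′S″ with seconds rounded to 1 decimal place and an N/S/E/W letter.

17°17′6.0″ S, 115°15′32.4″ W

Lat: 0.285000° → 17.10000′; 0.10000 × 60 = 6.000″
λ: whole degrees 115; 15.54000′ → 15′ and 32.400″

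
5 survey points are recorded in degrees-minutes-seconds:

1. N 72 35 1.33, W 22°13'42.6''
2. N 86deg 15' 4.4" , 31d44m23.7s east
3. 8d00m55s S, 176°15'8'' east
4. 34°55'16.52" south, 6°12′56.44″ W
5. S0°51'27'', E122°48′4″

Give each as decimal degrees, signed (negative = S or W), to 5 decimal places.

1. 72.58370, -22.22850
2. 86.25122, 31.73992
3. -8.01528, 176.25222
4. -34.92126, -6.21568
5. -0.85750, 122.80111

Point 1:
  Lat: 72° + 35/60 + 1.33/3600 = 72 + 0.583333 + 0.000369 = 72.583703
  N ⇒ keep positive
  Longitude: 22 + 13/60 + 42.6/3600 = 22.228500
  W ⇒ negate
Point 2:
  Lat: 86 + 15/60 + 4.4/3600 = 86.251222
  N ⇒ keep positive
  λ: 31 + 44/60 + 23.7/3600 = 31.739917
  E ⇒ keep positive
Point 3:
  Lat: 0′ + 55″ = 0.91667′; 8 + 0.91667/60 = 8.015278
  S ⇒ negate
  Lon: 176° + 15/60 + 8/3600 = 176 + 0.250000 + 0.002222 = 176.252222
  E ⇒ keep positive
Point 4:
  Lat: 55′ + 16.52″ = 55.27533′; 34 + 55.27533/60 = 34.921256
  S → negative
  Lon: 12′ + 56.44″ = 12.94067′; 6 + 12.94067/60 = 6.215678
  W → negative
Point 5:
  φ: 0° + 51/60 + 27/3600 = 0 + 0.850000 + 0.007500 = 0.857500
  S ⇒ negate
  Longitude: 122 + 48/60 + 4/3600 = 122.801111
  E → positive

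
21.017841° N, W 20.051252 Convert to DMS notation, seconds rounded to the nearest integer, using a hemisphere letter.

21°01′4″ N, 20°03′5″ W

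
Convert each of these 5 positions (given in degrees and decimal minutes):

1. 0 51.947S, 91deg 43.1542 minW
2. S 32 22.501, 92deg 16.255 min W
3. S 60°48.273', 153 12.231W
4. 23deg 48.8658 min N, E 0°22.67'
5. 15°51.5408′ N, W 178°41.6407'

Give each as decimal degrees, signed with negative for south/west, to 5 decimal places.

Point 1:
  φ: 51.947′ = 0.865783°; total 0.865783
  S → negative
  Lon: 91 + 43.1542/60 = 91.719237
  W ⇒ negate
Point 2:
  Lat: 22.501′ = 0.375017°; total 32.375017
  hemisphere S, so the sign is −
  Longitude: 16.255′ = 0.270917°; total 92.270917
  W → negative
Point 3:
  Lat: 48.273′ = 0.804550°; total 60.804550
  S → negative
  Longitude: 12.231′ = 0.203850°; total 153.203850
  W ⇒ negate
Point 4:
  Lat: 48.8658′ = 0.814430°; total 23.814430
  N ⇒ keep positive
  Longitude: 0 + 22.67/60 = 0.377833
  E → positive
Point 5:
  φ: 51.5408′ = 0.859013°; total 15.859013
  N ⇒ keep positive
  Longitude: 41.6407′ = 0.694012°; total 178.694012
  hemisphere W, so the sign is −

1. -0.86578, -91.71924
2. -32.37502, -92.27092
3. -60.80455, -153.20385
4. 23.81443, 0.37783
5. 15.85901, -178.69401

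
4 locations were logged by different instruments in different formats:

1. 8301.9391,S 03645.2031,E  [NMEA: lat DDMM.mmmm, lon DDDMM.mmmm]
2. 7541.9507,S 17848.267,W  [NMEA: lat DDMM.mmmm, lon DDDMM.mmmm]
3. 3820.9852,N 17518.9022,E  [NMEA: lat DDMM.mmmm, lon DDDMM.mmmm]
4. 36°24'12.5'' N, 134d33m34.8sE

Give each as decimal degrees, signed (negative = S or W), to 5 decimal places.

1. -83.03232, 36.75339
2. -75.69918, -178.80445
3. 38.34975, 175.31504
4. 36.40347, 134.55967

Point 1:
  Lat: split at 2 digits → 83° and 1.9391′; 83 + 1.9391/60 = 83.032318
  S ⇒ negate
  λ: split at 3 digits → 036° and 45.2031′; 36 + 45.2031/60 = 36.753385
  E → positive
Point 2:
  φ: split at 2 digits → 75° and 41.9507′; 75 + 41.9507/60 = 75.699178
  S → negative
  Longitude: split at 3 digits → 178° and 48.267′; 178 + 48.267/60 = 178.804450
  W ⇒ negate
Point 3:
  Latitude: split at 2 digits → 38° and 20.9852′; 38 + 20.9852/60 = 38.349753
  N → positive
  Lon: degrees = first 3 digits = 175, minutes = 18.9022; 175 + 18.9022/60 = 175.315037
  E ⇒ keep positive
Point 4:
  Lat: 36° + 24/60 + 12.5/3600 = 36 + 0.400000 + 0.003472 = 36.403472
  N ⇒ keep positive
  Lon: 134° + 33/60 + 34.8/3600 = 134 + 0.550000 + 0.009667 = 134.559667
  E → positive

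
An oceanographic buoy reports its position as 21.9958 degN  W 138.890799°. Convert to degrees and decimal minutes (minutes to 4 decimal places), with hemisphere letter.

Lat: fractional part 0.995800 → 59.748000 minutes
λ: 138° + 0.890799 × 60 = 138° 53.447940′

21° 59.7480′ N, 138° 53.4479′ W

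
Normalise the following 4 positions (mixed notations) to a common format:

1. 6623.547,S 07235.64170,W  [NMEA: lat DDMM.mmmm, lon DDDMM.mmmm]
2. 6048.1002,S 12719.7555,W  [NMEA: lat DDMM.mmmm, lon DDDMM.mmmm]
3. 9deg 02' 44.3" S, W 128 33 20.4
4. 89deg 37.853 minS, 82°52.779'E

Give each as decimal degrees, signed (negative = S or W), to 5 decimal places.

1. -66.39245, -72.59403
2. -60.80167, -127.32926
3. -9.04564, -128.55567
4. -89.63088, 82.87965

Point 1:
  Latitude: degrees = first 2 digits = 66, minutes = 23.547; 66 + 23.547/60 = 66.392450
  S ⇒ negate
  Longitude: split at 3 digits → 072° and 35.6417′; 72 + 35.6417/60 = 72.594028
  W → negative
Point 2:
  φ: degrees = first 2 digits = 60, minutes = 48.1002; 60 + 48.1002/60 = 60.801670
  hemisphere S, so the sign is −
  Longitude: degrees = first 3 digits = 127, minutes = 19.7555; 127 + 19.7555/60 = 127.329258
  W → negative
Point 3:
  Latitude: 2′ + 44.3″ = 2.73833′; 9 + 2.73833/60 = 9.045639
  S → negative
  Lon: 128 + 33/60 + 20.4/3600 = 128.555667
  hemisphere W, so the sign is −
Point 4:
  Latitude: 37.853′ = 0.630883°; total 89.630883
  S ⇒ negate
  λ: 82 + 52.779/60 = 82.879650
  E → positive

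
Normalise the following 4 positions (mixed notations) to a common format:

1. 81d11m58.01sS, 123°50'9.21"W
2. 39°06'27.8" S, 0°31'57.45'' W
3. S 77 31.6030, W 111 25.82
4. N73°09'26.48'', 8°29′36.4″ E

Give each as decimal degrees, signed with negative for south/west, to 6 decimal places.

1. -81.199447, -123.835892
2. -39.107722, -0.532625
3. -77.526717, -111.430333
4. 73.157356, 8.493444

Point 1:
  Lat: 81 + 11/60 + 58.01/3600 = 81.1994472
  S ⇒ negate
  Longitude: 50′ + 9.21″ = 50.15350′; 123 + 50.15350/60 = 123.8358917
  W → negative
Point 2:
  Latitude: 6′ + 27.8″ = 6.46333′; 39 + 6.46333/60 = 39.1077222
  hemisphere S, so the sign is −
  Longitude: 31′ + 57.45″ = 31.95750′; 0 + 31.95750/60 = 0.5326250
  W → negative
Point 3:
  Lat: 77 + 31.603/60 = 77.5267167
  S ⇒ negate
  λ: 111 + 25.82/60 = 111.4303333
  W ⇒ negate
Point 4:
  Latitude: 73° + 9/60 + 26.48/3600 = 73 + 0.150000 + 0.007356 = 73.1573556
  N → positive
  Lon: 8° + 29/60 + 36.4/3600 = 8 + 0.483333 + 0.010111 = 8.4934444
  E → positive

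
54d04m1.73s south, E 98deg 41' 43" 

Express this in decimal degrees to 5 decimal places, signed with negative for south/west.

-54.06715, 98.69528

φ: 4′ + 1.73″ = 4.02883′; 54 + 4.02883/60 = 54.067147
S → negative
Lon: 98° + 41/60 + 43/3600 = 98 + 0.683333 + 0.011944 = 98.695278
E → positive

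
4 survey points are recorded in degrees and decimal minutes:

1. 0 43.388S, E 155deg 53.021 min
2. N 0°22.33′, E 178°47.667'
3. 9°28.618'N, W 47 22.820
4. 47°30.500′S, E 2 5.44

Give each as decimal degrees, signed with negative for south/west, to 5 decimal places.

1. -0.72313, 155.88368
2. 0.37217, 178.79445
3. 9.47697, -47.38033
4. -47.50833, 2.09067

Point 1:
  Latitude: 43.388′ = 0.723133°; total 0.723133
  S ⇒ negate
  Lon: 53.021′ = 0.883683°; total 155.883683
  E ⇒ keep positive
Point 2:
  Lat: 22.33′ = 0.372167°; total 0.372167
  N → positive
  Longitude: 47.667′ = 0.794450°; total 178.794450
  E → positive
Point 3:
  φ: 28.618′ = 0.476967°; total 9.476967
  N → positive
  Longitude: 47 + 22.82/60 = 47.380333
  W → negative
Point 4:
  Latitude: 47 + 30.5/60 = 47.508333
  S → negative
  Longitude: 2 + 5.44/60 = 2.090667
  E → positive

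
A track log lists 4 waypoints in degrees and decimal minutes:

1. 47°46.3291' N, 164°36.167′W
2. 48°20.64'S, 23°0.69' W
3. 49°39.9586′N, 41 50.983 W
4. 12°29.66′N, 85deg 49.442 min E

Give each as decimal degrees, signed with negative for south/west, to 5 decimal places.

1. 47.77215, -164.60278
2. -48.34400, -23.01150
3. 49.66598, -41.84972
4. 12.49433, 85.82403

Point 1:
  φ: 47 + 46.3291/60 = 47.772152
  N → positive
  λ: 164 + 36.167/60 = 164.602783
  hemisphere W, so the sign is −
Point 2:
  Latitude: 20.64′ = 0.344000°; total 48.344000
  S → negative
  λ: 0.69′ = 0.011500°; total 23.011500
  W → negative
Point 3:
  Lat: 39.9586′ = 0.665977°; total 49.665977
  N ⇒ keep positive
  Lon: 41 + 50.983/60 = 41.849717
  hemisphere W, so the sign is −
Point 4:
  Lat: 29.66′ = 0.494333°; total 12.494333
  N → positive
  Lon: 85 + 49.442/60 = 85.824033
  E ⇒ keep positive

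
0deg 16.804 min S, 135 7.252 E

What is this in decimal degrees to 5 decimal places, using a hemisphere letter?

0.28007° S, 135.12087° E

Lat: 0 + 16.804/60 = 0.280067
Lon: 135 + 7.252/60 = 135.120867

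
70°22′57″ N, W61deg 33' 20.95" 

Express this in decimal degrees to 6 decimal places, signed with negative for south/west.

70.382500, -61.555819

Lat: 70 + 22/60 + 57/3600 = 70.3825000
N ⇒ keep positive
Longitude: 61° + 33/60 + 20.95/3600 = 61 + 0.550000 + 0.005819 = 61.5558194
W → negative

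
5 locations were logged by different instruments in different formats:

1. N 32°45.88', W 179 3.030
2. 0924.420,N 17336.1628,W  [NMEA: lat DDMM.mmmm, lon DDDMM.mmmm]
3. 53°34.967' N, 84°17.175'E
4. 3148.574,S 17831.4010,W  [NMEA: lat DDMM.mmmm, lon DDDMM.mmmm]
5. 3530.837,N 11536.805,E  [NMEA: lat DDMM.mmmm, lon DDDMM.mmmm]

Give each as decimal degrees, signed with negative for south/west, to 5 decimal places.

Point 1:
  Latitude: 45.88′ = 0.764667°; total 32.764667
  N → positive
  λ: 179 + 3.03/60 = 179.050500
  hemisphere W, so the sign is −
Point 2:
  Lat: degrees = first 2 digits = 9, minutes = 24.42; 9 + 24.42/60 = 9.407000
  N → positive
  Longitude: degrees = first 3 digits = 173, minutes = 36.1628; 173 + 36.1628/60 = 173.602713
  W ⇒ negate
Point 3:
  Lat: 34.967′ = 0.582783°; total 53.582783
  N → positive
  λ: 17.175′ = 0.286250°; total 84.286250
  E ⇒ keep positive
Point 4:
  Latitude: split at 2 digits → 31° and 48.574′; 31 + 48.574/60 = 31.809567
  S ⇒ negate
  Lon: degrees = first 3 digits = 178, minutes = 31.401; 178 + 31.401/60 = 178.523350
  hemisphere W, so the sign is −
Point 5:
  Lat: split at 2 digits → 35° and 30.837′; 35 + 30.837/60 = 35.513950
  N → positive
  Longitude: split at 3 digits → 115° and 36.805′; 115 + 36.805/60 = 115.613417
  E ⇒ keep positive

1. 32.76467, -179.05050
2. 9.40700, -173.60271
3. 53.58278, 84.28625
4. -31.80957, -178.52335
5. 35.51395, 115.61342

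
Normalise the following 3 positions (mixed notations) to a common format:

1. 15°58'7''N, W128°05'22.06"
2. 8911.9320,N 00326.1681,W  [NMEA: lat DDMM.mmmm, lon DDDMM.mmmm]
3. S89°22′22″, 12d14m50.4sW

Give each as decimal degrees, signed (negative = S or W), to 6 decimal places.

Point 1:
  Lat: 15° + 58/60 + 7/3600 = 15 + 0.966667 + 0.001944 = 15.9686111
  N ⇒ keep positive
  Longitude: 128° + 5/60 + 22.06/3600 = 128 + 0.083333 + 0.006128 = 128.0894611
  W → negative
Point 2:
  Latitude: split at 2 digits → 89° and 11.932′; 89 + 11.932/60 = 89.1988667
  N ⇒ keep positive
  λ: split at 3 digits → 003° and 26.1681′; 3 + 26.1681/60 = 3.4361350
  hemisphere W, so the sign is −
Point 3:
  Lat: 89 + 22/60 + 22/3600 = 89.3727778
  hemisphere S, so the sign is −
  λ: 14′ + 50.4″ = 14.84000′; 12 + 14.84000/60 = 12.2473333
  W → negative

1. 15.968611, -128.089461
2. 89.198867, -3.436135
3. -89.372778, -12.247333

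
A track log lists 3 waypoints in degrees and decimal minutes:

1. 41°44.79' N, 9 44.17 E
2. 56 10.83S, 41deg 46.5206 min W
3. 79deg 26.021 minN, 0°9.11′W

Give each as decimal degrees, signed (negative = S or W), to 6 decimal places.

1. 41.746500, 9.736167
2. -56.180500, -41.775343
3. 79.433683, -0.151833

Point 1:
  Latitude: 44.79′ = 0.746500°; total 41.7465000
  N → positive
  λ: 9 + 44.17/60 = 9.7361667
  E → positive
Point 2:
  φ: 56 + 10.83/60 = 56.1805000
  hemisphere S, so the sign is −
  λ: 46.5206′ = 0.775343°; total 41.7753433
  W → negative
Point 3:
  Latitude: 26.021′ = 0.433683°; total 79.4336833
  N → positive
  Longitude: 0 + 9.11/60 = 0.1518333
  W → negative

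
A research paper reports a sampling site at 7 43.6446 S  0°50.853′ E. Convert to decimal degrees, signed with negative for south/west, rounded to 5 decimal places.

Latitude: 43.6446′ = 0.727410°; total 7.727410
hemisphere S, so the sign is −
Lon: 0 + 50.853/60 = 0.847550
E ⇒ keep positive

-7.72741, 0.84755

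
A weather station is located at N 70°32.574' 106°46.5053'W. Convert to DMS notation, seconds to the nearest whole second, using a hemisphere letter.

70°32′34″ N, 106°46′30″ W

Latitude: fractional minutes 0.57400 × 60 = 34.44″
Lon: fractional minutes 0.50530 × 60 = 30.32″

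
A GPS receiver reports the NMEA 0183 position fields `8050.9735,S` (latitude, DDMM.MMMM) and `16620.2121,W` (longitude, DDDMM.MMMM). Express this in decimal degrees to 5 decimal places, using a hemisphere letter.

φ: degrees = first 2 digits = 80, minutes = 50.9735; 80 + 50.9735/60 = 80.849558
λ: degrees = first 3 digits = 166, minutes = 20.2121; 166 + 20.2121/60 = 166.336868

80.84956° S, 166.33687° W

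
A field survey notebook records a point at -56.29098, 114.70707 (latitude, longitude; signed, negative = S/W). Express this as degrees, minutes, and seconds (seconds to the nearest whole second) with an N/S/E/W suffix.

56°17′28″ S, 114°42′25″ E

Latitude is negative → S; |value| = 56.290980
Latitude: 0.290980° → 17.45880′; 0.45880 × 60 = 27.53″
Longitude: 0.707070 × 60 = 42.42420′ → 42′, remainder × 60 = 25.45″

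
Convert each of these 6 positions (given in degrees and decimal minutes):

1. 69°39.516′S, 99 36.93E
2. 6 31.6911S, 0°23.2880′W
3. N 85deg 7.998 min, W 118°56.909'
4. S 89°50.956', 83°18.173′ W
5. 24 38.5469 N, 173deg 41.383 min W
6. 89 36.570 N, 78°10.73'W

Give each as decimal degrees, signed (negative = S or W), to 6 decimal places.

1. -69.658600, 99.615500
2. -6.528185, -0.388133
3. 85.133300, -118.948483
4. -89.849267, -83.302883
5. 24.642448, -173.689717
6. 89.609500, -78.178833

Point 1:
  Lat: 69 + 39.516/60 = 69.6586000
  S ⇒ negate
  Longitude: 99 + 36.93/60 = 99.6155000
  E ⇒ keep positive
Point 2:
  Lat: 31.6911′ = 0.528185°; total 6.5281850
  S ⇒ negate
  λ: 0 + 23.288/60 = 0.3881333
  W → negative
Point 3:
  Latitude: 85 + 7.998/60 = 85.1333000
  N ⇒ keep positive
  Longitude: 118 + 56.909/60 = 118.9484833
  hemisphere W, so the sign is −
Point 4:
  Lat: 50.956′ = 0.849267°; total 89.8492667
  S → negative
  Lon: 83 + 18.173/60 = 83.3028833
  W → negative
Point 5:
  Lat: 24 + 38.5469/60 = 24.6424483
  N → positive
  Lon: 173 + 41.383/60 = 173.6897167
  hemisphere W, so the sign is −
Point 6:
  Latitude: 36.57′ = 0.609500°; total 89.6095000
  N → positive
  λ: 78 + 10.73/60 = 78.1788333
  W ⇒ negate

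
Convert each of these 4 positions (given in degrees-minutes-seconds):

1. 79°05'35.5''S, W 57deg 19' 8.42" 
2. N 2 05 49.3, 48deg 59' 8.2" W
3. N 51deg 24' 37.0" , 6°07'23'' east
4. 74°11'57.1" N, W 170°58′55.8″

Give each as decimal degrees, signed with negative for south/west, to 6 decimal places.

1. -79.093194, -57.319006
2. 2.097028, -48.985611
3. 51.410278, 6.123056
4. 74.199194, -170.982167

Point 1:
  Latitude: 79 + 5/60 + 35.5/3600 = 79.0931944
  S ⇒ negate
  λ: 57° + 19/60 + 8.42/3600 = 57 + 0.316667 + 0.002339 = 57.3190056
  W → negative
Point 2:
  Lat: 2° + 5/60 + 49.3/3600 = 2 + 0.083333 + 0.013694 = 2.0970278
  N ⇒ keep positive
  Longitude: 59′ + 8.2″ = 59.13667′; 48 + 59.13667/60 = 48.9856111
  W → negative
Point 3:
  φ: 51 + 24/60 + 37/3600 = 51.4102778
  N → positive
  Lon: 6° + 7/60 + 23/3600 = 6 + 0.116667 + 0.006389 = 6.1230556
  E ⇒ keep positive
Point 4:
  Latitude: 74 + 11/60 + 57.1/3600 = 74.1991944
  N → positive
  Lon: 58′ + 55.8″ = 58.93000′; 170 + 58.93000/60 = 170.9821667
  hemisphere W, so the sign is −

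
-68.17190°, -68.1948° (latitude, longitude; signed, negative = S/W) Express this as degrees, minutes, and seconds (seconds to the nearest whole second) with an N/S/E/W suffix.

68°10′19″ S, 68°11′41″ W

Latitude is negative → S; |value| = 68.171900
Latitude: 0.171900 × 60 = 10.31400′ → 10′, remainder × 60 = 18.84″
Longitude is negative → W; |value| = 68.194800
Longitude: whole degrees 68; 11.68800′ → 11′ and 41.28″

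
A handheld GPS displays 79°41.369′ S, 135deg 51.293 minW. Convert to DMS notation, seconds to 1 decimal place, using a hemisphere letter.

φ: 41.36900′ → 41′ and 0.36900 × 60 = 22.140″
λ: fractional minutes 0.29300 × 60 = 17.580″

79°41′22.1″ S, 135°51′17.6″ W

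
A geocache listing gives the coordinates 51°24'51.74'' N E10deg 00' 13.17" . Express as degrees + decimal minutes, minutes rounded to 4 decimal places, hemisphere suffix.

51° 24.8623′ N, 10° 0.2195′ E

Lat: seconds/60 = 0.86233; minutes = 24 + 0.86233 = 24.862333
λ: 0 + 13.17/60 = 0.219500′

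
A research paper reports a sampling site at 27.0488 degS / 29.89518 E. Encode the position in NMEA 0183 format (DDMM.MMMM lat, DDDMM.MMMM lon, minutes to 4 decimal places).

2702.9280,S / 02953.7108,E

Latitude: 27° + 0.048800 × 60 = 27° 2.928000′
Lon: 29° + 0.895180 × 60 = 29° 53.710800′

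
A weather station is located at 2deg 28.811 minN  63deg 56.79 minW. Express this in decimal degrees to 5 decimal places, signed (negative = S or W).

Latitude: 2 + 28.811/60 = 2.480183
N ⇒ keep positive
Lon: 56.79′ = 0.946500°; total 63.946500
W ⇒ negate

2.48018, -63.94650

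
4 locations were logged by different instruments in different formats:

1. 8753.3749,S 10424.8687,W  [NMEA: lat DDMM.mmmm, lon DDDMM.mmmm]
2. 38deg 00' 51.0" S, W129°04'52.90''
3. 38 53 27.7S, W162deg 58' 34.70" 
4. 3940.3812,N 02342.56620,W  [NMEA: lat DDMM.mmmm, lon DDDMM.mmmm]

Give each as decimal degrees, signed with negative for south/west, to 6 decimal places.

1. -87.889582, -104.414478
2. -38.014167, -129.081361
3. -38.891028, -162.976306
4. 39.673020, -23.709437

Point 1:
  φ: split at 2 digits → 87° and 53.3749′; 87 + 53.3749/60 = 87.8895817
  S → negative
  Longitude: split at 3 digits → 104° and 24.8687′; 104 + 24.8687/60 = 104.4144783
  W ⇒ negate
Point 2:
  φ: 38 + 0/60 + 51/3600 = 38.0141667
  hemisphere S, so the sign is −
  Longitude: 129° + 4/60 + 52.9/3600 = 129 + 0.066667 + 0.014694 = 129.0813611
  W ⇒ negate
Point 3:
  Lat: 38° + 53/60 + 27.7/3600 = 38 + 0.883333 + 0.007694 = 38.8910278
  hemisphere S, so the sign is −
  Lon: 58′ + 34.7″ = 58.57833′; 162 + 58.57833/60 = 162.9763056
  W ⇒ negate
Point 4:
  Lat: split at 2 digits → 39° and 40.3812′; 39 + 40.3812/60 = 39.6730200
  N → positive
  λ: degrees = first 3 digits = 23, minutes = 42.5662; 23 + 42.5662/60 = 23.7094367
  W → negative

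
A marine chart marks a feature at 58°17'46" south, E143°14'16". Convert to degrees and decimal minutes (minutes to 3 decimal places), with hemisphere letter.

58° 17.767′ S, 143° 14.267′ E

Lat: seconds/60 = 0.76667; minutes = 17 + 0.76667 = 17.76667
Lon: seconds/60 = 0.26667; minutes = 14 + 0.26667 = 14.26667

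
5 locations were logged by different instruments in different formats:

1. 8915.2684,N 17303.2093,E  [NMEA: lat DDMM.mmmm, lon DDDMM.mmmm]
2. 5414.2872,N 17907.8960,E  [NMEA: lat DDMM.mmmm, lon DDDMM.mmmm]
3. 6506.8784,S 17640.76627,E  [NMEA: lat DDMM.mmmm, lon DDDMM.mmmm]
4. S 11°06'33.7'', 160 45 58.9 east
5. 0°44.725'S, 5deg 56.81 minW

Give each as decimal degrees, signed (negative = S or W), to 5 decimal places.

Point 1:
  φ: split at 2 digits → 89° and 15.2684′; 89 + 15.2684/60 = 89.254473
  N ⇒ keep positive
  λ: split at 3 digits → 173° and 3.2093′; 173 + 3.2093/60 = 173.053488
  E ⇒ keep positive
Point 2:
  Latitude: degrees = first 2 digits = 54, minutes = 14.2872; 54 + 14.2872/60 = 54.238120
  N → positive
  λ: split at 3 digits → 179° and 7.896′; 179 + 7.896/60 = 179.131600
  E ⇒ keep positive
Point 3:
  φ: degrees = first 2 digits = 65, minutes = 6.8784; 65 + 6.8784/60 = 65.114640
  hemisphere S, so the sign is −
  λ: split at 3 digits → 176° and 40.76627′; 176 + 40.76627/60 = 176.679438
  E ⇒ keep positive
Point 4:
  Lat: 11° + 6/60 + 33.7/3600 = 11 + 0.100000 + 0.009361 = 11.109361
  S → negative
  Lon: 160° + 45/60 + 58.9/3600 = 160 + 0.750000 + 0.016361 = 160.766361
  E → positive
Point 5:
  Latitude: 0 + 44.725/60 = 0.745417
  S ⇒ negate
  Lon: 5 + 56.81/60 = 5.946833
  W ⇒ negate

1. 89.25447, 173.05349
2. 54.23812, 179.13160
3. -65.11464, 176.67944
4. -11.10936, 160.76636
5. -0.74542, -5.94683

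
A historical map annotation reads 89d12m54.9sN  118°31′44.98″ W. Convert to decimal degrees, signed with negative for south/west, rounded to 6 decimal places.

89.215250, -118.529161

φ: 89 + 12/60 + 54.9/3600 = 89.2152500
N → positive
Longitude: 118° + 31/60 + 44.98/3600 = 118 + 0.516667 + 0.012494 = 118.5291611
W ⇒ negate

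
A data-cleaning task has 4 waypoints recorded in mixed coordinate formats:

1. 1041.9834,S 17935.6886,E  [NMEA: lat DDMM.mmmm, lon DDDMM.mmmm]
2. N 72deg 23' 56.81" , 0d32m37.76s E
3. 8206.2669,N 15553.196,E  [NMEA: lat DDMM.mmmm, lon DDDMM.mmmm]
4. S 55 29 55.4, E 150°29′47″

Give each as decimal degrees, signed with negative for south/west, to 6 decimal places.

1. -10.699723, 179.594810
2. 72.399114, 0.543822
3. 82.104448, 155.886600
4. -55.498722, 150.496389

Point 1:
  Latitude: split at 2 digits → 10° and 41.9834′; 10 + 41.9834/60 = 10.6997233
  hemisphere S, so the sign is −
  λ: degrees = first 3 digits = 179, minutes = 35.6886; 179 + 35.6886/60 = 179.5948100
  E → positive
Point 2:
  Latitude: 23′ + 56.81″ = 23.94683′; 72 + 23.94683/60 = 72.3991139
  N ⇒ keep positive
  λ: 0° + 32/60 + 37.76/3600 = 0 + 0.533333 + 0.010489 = 0.5438222
  E → positive
Point 3:
  Latitude: degrees = first 2 digits = 82, minutes = 6.2669; 82 + 6.2669/60 = 82.1044483
  N ⇒ keep positive
  Longitude: degrees = first 3 digits = 155, minutes = 53.196; 155 + 53.196/60 = 155.8866000
  E → positive
Point 4:
  φ: 55° + 29/60 + 55.4/3600 = 55 + 0.483333 + 0.015389 = 55.4987222
  hemisphere S, so the sign is −
  Lon: 150 + 29/60 + 47/3600 = 150.4963889
  E → positive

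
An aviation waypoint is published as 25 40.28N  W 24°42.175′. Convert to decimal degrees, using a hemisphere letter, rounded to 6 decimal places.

25.671333° N, 24.702917° W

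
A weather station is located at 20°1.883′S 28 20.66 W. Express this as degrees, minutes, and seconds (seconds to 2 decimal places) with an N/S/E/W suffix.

20°01′52.98″ S, 28°20′39.60″ W

φ: 1.88300′ → 1′ and 0.88300 × 60 = 52.9800″
λ: fractional minutes 0.66000 × 60 = 39.6000″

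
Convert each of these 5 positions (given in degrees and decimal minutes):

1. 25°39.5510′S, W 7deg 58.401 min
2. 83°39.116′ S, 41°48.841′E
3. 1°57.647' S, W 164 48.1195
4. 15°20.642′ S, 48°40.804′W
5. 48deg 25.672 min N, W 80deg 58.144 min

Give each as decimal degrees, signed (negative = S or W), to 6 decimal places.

Point 1:
  φ: 25 + 39.551/60 = 25.6591833
  S ⇒ negate
  λ: 7 + 58.401/60 = 7.9733500
  W → negative
Point 2:
  Latitude: 39.116′ = 0.651933°; total 83.6519333
  S → negative
  Longitude: 41 + 48.841/60 = 41.8140167
  E → positive
Point 3:
  Lat: 1 + 57.647/60 = 1.9607833
  hemisphere S, so the sign is −
  Lon: 164 + 48.1195/60 = 164.8019917
  W ⇒ negate
Point 4:
  φ: 15 + 20.642/60 = 15.3440333
  hemisphere S, so the sign is −
  Longitude: 40.804′ = 0.680067°; total 48.6800667
  W → negative
Point 5:
  Lat: 25.672′ = 0.427867°; total 48.4278667
  N → positive
  Lon: 58.144′ = 0.969067°; total 80.9690667
  hemisphere W, so the sign is −

1. -25.659183, -7.973350
2. -83.651933, 41.814017
3. -1.960783, -164.801992
4. -15.344033, -48.680067
5. 48.427867, -80.969067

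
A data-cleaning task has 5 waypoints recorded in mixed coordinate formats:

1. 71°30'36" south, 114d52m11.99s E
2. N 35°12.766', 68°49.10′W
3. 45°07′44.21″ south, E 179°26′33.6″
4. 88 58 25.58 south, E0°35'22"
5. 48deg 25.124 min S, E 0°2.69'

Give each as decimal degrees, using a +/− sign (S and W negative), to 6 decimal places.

1. -71.510000, 114.869997
2. 35.212767, -68.818333
3. -45.128947, 179.442667
4. -88.973772, 0.589444
5. -48.418733, 0.044833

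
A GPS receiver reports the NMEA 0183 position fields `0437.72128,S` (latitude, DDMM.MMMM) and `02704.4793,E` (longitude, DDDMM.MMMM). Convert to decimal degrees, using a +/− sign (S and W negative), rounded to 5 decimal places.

-4.62869, 27.07466

Latitude: split at 2 digits → 04° and 37.72128′; 4 + 37.72128/60 = 4.628688
hemisphere S, so the sign is −
λ: degrees = first 3 digits = 27, minutes = 4.4793; 27 + 4.4793/60 = 27.074655
E ⇒ keep positive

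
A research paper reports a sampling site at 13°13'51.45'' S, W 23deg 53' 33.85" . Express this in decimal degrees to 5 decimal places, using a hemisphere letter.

φ: 13° + 13/60 + 51.45/3600 = 13 + 0.216667 + 0.014292 = 13.230958
Lon: 23 + 53/60 + 33.85/3600 = 23.892736

13.23096° S, 23.89274° W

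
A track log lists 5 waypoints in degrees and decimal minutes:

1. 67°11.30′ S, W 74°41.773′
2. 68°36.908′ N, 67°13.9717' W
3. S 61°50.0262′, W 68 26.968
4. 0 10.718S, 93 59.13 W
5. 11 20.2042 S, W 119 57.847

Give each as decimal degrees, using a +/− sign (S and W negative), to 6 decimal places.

Point 1:
  Lat: 67 + 11.3/60 = 67.1883333
  hemisphere S, so the sign is −
  Longitude: 74 + 41.773/60 = 74.6962167
  W ⇒ negate
Point 2:
  Latitude: 36.908′ = 0.615133°; total 68.6151333
  N ⇒ keep positive
  Lon: 67 + 13.9717/60 = 67.2328617
  W → negative
Point 3:
  Latitude: 50.0262′ = 0.833770°; total 61.8337700
  hemisphere S, so the sign is −
  λ: 68 + 26.968/60 = 68.4494667
  W ⇒ negate
Point 4:
  Lat: 0 + 10.718/60 = 0.1786333
  S → negative
  Longitude: 59.13′ = 0.985500°; total 93.9855000
  W → negative
Point 5:
  Lat: 11 + 20.2042/60 = 11.3367367
  S → negative
  Longitude: 119 + 57.847/60 = 119.9641167
  W → negative

1. -67.188333, -74.696217
2. 68.615133, -67.232862
3. -61.833770, -68.449467
4. -0.178633, -93.985500
5. -11.336737, -119.964117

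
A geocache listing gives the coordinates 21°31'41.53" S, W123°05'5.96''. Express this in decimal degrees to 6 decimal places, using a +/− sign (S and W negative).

-21.528203, -123.084989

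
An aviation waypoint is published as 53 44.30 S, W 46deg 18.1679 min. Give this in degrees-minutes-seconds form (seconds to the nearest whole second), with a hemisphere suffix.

53°44′18″ S, 46°18′10″ W

Lat: 44.30000′ → 44′ and 0.30000 × 60 = 18.00″
Lon: fractional minutes 0.16790 × 60 = 10.07″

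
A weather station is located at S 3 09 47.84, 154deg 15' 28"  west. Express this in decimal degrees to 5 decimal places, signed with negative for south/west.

φ: 3 + 9/60 + 47.84/3600 = 3.163289
S → negative
λ: 15′ + 28″ = 15.46667′; 154 + 15.46667/60 = 154.257778
W ⇒ negate

-3.16329, -154.25778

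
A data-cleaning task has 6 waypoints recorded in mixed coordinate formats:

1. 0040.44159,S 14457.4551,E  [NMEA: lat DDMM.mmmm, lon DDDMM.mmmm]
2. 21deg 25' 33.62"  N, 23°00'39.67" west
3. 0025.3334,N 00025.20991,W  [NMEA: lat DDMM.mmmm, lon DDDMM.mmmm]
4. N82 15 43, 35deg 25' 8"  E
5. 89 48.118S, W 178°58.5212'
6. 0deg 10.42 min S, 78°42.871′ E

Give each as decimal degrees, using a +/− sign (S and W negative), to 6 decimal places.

Point 1:
  φ: degrees = first 2 digits = 0, minutes = 40.44159; 0 + 40.44159/60 = 0.6740265
  S → negative
  λ: split at 3 digits → 144° and 57.4551′; 144 + 57.4551/60 = 144.9575850
  E ⇒ keep positive
Point 2:
  φ: 21 + 25/60 + 33.62/3600 = 21.4260056
  N ⇒ keep positive
  Longitude: 23 + 0/60 + 39.67/3600 = 23.0110194
  W → negative
Point 3:
  φ: split at 2 digits → 00° and 25.3334′; 0 + 25.3334/60 = 0.4222233
  N → positive
  Longitude: degrees = first 3 digits = 0, minutes = 25.20991; 0 + 25.20991/60 = 0.4201652
  W ⇒ negate
Point 4:
  φ: 82 + 15/60 + 43/3600 = 82.2619444
  N ⇒ keep positive
  Lon: 35 + 25/60 + 8/3600 = 35.4188889
  E ⇒ keep positive
Point 5:
  φ: 89 + 48.118/60 = 89.8019667
  S ⇒ negate
  Longitude: 58.5212′ = 0.975353°; total 178.9753533
  hemisphere W, so the sign is −
Point 6:
  Lat: 10.42′ = 0.173667°; total 0.1736667
  S → negative
  Lon: 42.871′ = 0.714517°; total 78.7145167
  E ⇒ keep positive

1. -0.674027, 144.957585
2. 21.426006, -23.011019
3. 0.422223, -0.420165
4. 82.261944, 35.418889
5. -89.801967, -178.975353
6. -0.173667, 78.714517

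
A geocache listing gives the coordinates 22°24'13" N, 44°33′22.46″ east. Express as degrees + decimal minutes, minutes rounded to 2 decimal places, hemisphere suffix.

22° 24.22′ N, 44° 33.37′ E

Latitude: 24 + 13/60 = 24.2167′
Longitude: seconds/60 = 0.37433; minutes = 33 + 0.37433 = 33.3743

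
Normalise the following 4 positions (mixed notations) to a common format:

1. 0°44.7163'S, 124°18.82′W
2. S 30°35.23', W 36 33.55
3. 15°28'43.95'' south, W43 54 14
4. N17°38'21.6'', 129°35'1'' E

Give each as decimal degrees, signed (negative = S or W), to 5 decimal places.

1. -0.74527, -124.31367
2. -30.58717, -36.55917
3. -15.47888, -43.90389
4. 17.63933, 129.58361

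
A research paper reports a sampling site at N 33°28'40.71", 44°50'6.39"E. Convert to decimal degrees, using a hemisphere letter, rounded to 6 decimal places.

33.477975° N, 44.835108° E

Latitude: 28′ + 40.71″ = 28.67850′; 33 + 28.67850/60 = 33.4779750
Longitude: 44° + 50/60 + 6.39/3600 = 44 + 0.833333 + 0.001775 = 44.8351083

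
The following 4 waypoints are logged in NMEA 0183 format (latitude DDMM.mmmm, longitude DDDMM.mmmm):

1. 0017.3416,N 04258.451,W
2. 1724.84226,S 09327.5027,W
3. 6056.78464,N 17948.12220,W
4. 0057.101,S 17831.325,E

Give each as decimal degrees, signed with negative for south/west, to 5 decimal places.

1. 0.28903, -42.97418
2. -17.41404, -93.45838
3. 60.94641, -179.80204
4. -0.95168, 178.52208

Point 1:
  φ: split at 2 digits → 00° and 17.3416′; 0 + 17.3416/60 = 0.289027
  N ⇒ keep positive
  λ: degrees = first 3 digits = 42, minutes = 58.451; 42 + 58.451/60 = 42.974183
  W ⇒ negate
Point 2:
  Latitude: split at 2 digits → 17° and 24.84226′; 17 + 24.84226/60 = 17.414038
  hemisphere S, so the sign is −
  λ: degrees = first 3 digits = 93, minutes = 27.5027; 93 + 27.5027/60 = 93.458378
  W ⇒ negate
Point 3:
  Lat: degrees = first 2 digits = 60, minutes = 56.78464; 60 + 56.78464/60 = 60.946411
  N → positive
  Lon: split at 3 digits → 179° and 48.1222′; 179 + 48.1222/60 = 179.802037
  hemisphere W, so the sign is −
Point 4:
  φ: split at 2 digits → 00° and 57.101′; 0 + 57.101/60 = 0.951683
  S ⇒ negate
  λ: split at 3 digits → 178° and 31.325′; 178 + 31.325/60 = 178.522083
  E ⇒ keep positive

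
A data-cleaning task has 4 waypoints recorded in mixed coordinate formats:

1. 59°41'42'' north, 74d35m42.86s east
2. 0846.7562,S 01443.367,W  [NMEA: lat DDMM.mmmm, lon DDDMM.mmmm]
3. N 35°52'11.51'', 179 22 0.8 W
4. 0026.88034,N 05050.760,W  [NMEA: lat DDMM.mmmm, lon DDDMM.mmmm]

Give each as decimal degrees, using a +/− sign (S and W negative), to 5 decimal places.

1. 59.69500, 74.59524
2. -8.77927, -14.72278
3. 35.86986, -179.36689
4. 0.44801, -50.84600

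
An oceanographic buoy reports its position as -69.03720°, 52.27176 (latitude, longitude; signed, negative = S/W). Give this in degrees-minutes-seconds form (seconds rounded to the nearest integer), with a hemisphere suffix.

Latitude is negative → S; |value| = 69.037200
Latitude: 0.037200° → 2.23200′; 0.23200 × 60 = 13.92″
λ: 0.271760 × 60 = 16.30560′ → 16′, remainder × 60 = 18.34″

69°02′14″ S, 52°16′18″ E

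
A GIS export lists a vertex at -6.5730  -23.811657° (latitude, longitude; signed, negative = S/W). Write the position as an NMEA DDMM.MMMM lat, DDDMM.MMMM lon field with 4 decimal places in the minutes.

0634.3800,S / 02348.6994,W

Latitude is negative → S; |value| = 6.573000
φ: fractional part 0.573000 → 34.380000 minutes
Longitude is negative → W; |value| = 23.811657
Longitude: 23° + 0.811657 × 60 = 23° 48.699420′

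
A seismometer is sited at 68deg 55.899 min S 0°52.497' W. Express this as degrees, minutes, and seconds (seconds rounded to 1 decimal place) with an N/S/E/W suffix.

68°55′53.9″ S, 0°52′29.8″ W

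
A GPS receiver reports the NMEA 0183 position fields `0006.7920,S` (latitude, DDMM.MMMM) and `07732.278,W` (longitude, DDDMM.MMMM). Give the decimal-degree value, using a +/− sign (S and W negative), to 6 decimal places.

-0.113200, -77.537967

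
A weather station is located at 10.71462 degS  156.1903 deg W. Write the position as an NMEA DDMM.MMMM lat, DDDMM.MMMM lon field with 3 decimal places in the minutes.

1042.877,S / 15611.418,W

Lat: 10° + 0.714620 × 60 = 10° 42.87720′
Longitude: fractional part 0.190300 → 11.41800 minutes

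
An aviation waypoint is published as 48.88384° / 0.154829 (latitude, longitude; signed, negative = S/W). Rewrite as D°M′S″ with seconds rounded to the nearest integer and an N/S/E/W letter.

Lat: whole degrees 48; 53.03040′ → 53′ and 1.82″
λ: 0.154829° → 9.28974′; 0.28974 × 60 = 17.38″

48°53′2″ N, 0°09′17″ E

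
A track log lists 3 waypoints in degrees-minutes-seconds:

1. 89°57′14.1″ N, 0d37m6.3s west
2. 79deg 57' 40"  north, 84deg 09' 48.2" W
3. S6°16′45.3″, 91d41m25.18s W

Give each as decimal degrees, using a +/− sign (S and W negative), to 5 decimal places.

1. 89.95392, -0.61842
2. 79.96111, -84.16339
3. -6.27925, -91.69033

Point 1:
  Latitude: 89° + 57/60 + 14.1/3600 = 89 + 0.950000 + 0.003917 = 89.953917
  N → positive
  Longitude: 0 + 37/60 + 6.3/3600 = 0.618417
  W → negative
Point 2:
  Latitude: 57′ + 40″ = 57.66667′; 79 + 57.66667/60 = 79.961111
  N → positive
  λ: 9′ + 48.2″ = 9.80333′; 84 + 9.80333/60 = 84.163389
  W ⇒ negate
Point 3:
  φ: 16′ + 45.3″ = 16.75500′; 6 + 16.75500/60 = 6.279250
  S → negative
  λ: 91° + 41/60 + 25.18/3600 = 91 + 0.683333 + 0.006994 = 91.690328
  W ⇒ negate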